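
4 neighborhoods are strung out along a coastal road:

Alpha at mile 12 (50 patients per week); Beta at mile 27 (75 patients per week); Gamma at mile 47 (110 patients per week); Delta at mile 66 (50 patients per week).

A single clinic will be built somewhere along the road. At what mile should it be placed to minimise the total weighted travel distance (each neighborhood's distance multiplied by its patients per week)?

For a sum of weighted absolute distances on a line, the optimum is the weighted median (not the mean). Total weight W = 285; half-weight = 142.5.
Sort by position and accumulate weight:
  mile 12 (Alpha, w=50) → cum 50
  mile 27 (Beta, w=75) → cum 125
  mile 47 (Gamma, w=110) → cum 235  ≥ 142.5 → median here
  mile 66 (Delta, w=50) → cum 285
Optimal location: mile 47.

x = 47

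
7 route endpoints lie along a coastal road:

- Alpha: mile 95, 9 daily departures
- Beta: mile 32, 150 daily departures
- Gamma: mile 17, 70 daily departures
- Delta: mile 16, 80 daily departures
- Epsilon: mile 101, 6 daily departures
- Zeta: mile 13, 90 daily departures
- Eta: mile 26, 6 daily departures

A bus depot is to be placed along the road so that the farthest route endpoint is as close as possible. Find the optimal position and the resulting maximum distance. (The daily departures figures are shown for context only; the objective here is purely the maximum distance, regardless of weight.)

location 57, max distance 44

The 1-center on a line is the midpoint of the two extreme points: leftmost at 13, rightmost at 101.
Optimal location = (13 + 101)/2 = 57; maximum distance = (101 − 13)/2 = 44.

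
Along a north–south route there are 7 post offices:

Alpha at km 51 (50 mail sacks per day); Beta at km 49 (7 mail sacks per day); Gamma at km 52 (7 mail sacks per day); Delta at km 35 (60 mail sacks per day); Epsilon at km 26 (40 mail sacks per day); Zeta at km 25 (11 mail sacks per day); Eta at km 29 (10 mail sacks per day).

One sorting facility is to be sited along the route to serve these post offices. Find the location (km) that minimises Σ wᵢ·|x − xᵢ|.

x = 35

For a sum of weighted absolute distances on a line, the optimum is the weighted median (not the mean). Total weight W = 185; half-weight = 92.5.
Sort by position and accumulate weight:
  km 25 (Zeta, w=11) → cum 11
  km 26 (Epsilon, w=40) → cum 51
  km 29 (Eta, w=10) → cum 61
  km 35 (Delta, w=60) → cum 121  ≥ 92.5 → median here
  km 49 (Beta, w=7) → cum 128
  km 51 (Alpha, w=50) → cum 178
  km 52 (Gamma, w=7) → cum 185
Optimal location: km 35.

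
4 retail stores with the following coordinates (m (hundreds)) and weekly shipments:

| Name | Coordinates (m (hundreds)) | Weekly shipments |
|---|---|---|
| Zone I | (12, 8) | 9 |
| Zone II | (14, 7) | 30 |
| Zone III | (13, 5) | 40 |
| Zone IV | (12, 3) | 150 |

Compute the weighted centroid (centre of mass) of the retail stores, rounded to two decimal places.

(12.44, 4.07)

The minimiser of Σwᵢ‖p−pᵢ‖² is the weighted centroid p* = (Σwᵢpᵢ)/(Σwᵢ).
Σwᵢ = 229.
Σwᵢxᵢ = 9·12 + 30·14 + 40·13 + 150·12 = 2848.
Σwᵢyᵢ = 9·8 + 30·7 + 40·5 + 150·3 = 932.
x* = 2848/229 = 12.44, y* = 932/229 = 4.07.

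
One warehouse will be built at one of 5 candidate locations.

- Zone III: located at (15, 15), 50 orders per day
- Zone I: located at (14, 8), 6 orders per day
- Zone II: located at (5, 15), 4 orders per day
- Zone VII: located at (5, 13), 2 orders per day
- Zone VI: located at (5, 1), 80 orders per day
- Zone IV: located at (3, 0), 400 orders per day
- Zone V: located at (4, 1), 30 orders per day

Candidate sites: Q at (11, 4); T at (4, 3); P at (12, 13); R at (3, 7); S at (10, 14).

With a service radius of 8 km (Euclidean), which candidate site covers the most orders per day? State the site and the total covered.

Coverage radius r = 8 km; a point is covered iff (Δx)²+(Δy)² ≤ 8² = 64.
  Q (11, 4): covers {Zone I, Zone VI, Zone V} → 116
  T (4, 3): covers {Zone VI, Zone IV, Zone V} → 510
  P (12, 13): covers {Zone III, Zone I, Zone II, Zone VII} → 62
  R (3, 7): covers {Zone VII, Zone VI, Zone IV, Zone V} → 512
  S (10, 14): covers {Zone III, Zone I, Zone II, Zone VII} → 62
Maximum coverage at R: 512 orders per day.

R, covering 512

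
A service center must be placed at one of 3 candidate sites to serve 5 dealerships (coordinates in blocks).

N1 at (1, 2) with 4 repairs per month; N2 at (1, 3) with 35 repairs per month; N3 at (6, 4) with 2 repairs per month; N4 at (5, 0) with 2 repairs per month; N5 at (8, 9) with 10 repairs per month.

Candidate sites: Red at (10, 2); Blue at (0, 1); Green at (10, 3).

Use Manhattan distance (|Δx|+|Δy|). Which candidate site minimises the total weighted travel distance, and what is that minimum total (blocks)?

Total weighted distance at each candidate:
  Red (10, 2): total = 502
  Blue (0, 1): total = 303
  Green (10, 3): total = 461
Minimum is at Blue with total 303 blocks.

Blue, total 303 blocks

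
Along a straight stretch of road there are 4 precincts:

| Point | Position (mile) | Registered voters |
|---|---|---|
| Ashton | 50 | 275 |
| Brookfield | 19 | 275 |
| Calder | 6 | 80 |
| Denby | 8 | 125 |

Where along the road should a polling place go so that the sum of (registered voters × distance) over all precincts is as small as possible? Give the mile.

For a sum of weighted absolute distances on a line, the optimum is the weighted median (not the mean). Total weight W = 755; half-weight = 377.5.
Sort by position and accumulate weight:
  mile 6 (Calder, w=80) → cum 80
  mile 8 (Denby, w=125) → cum 205
  mile 19 (Brookfield, w=275) → cum 480  ≥ 377.5 → median here
  mile 50 (Ashton, w=275) → cum 755
Optimal location: mile 19.

x = 19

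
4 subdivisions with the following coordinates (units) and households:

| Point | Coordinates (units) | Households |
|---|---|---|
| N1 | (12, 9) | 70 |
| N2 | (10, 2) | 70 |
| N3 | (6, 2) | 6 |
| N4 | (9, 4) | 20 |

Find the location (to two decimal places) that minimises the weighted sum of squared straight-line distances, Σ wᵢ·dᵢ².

The minimiser of Σwᵢ‖p−pᵢ‖² is the weighted centroid p* = (Σwᵢpᵢ)/(Σwᵢ).
Σwᵢ = 166.
Σwᵢxᵢ = 70·12 + 70·10 + 6·6 + 20·9 = 1756.
Σwᵢyᵢ = 70·9 + 70·2 + 6·2 + 20·4 = 862.
x* = 1756/166 = 10.58, y* = 862/166 = 5.19.

(10.58, 5.19)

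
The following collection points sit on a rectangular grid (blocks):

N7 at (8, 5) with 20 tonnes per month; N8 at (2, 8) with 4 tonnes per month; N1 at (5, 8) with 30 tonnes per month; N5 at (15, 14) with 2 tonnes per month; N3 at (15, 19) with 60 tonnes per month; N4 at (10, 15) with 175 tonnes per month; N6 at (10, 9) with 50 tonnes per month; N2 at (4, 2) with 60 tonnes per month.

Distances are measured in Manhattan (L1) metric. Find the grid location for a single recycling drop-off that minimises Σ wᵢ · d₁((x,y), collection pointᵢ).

(10, 15)

Manhattan distance separates: Σwᵢ(|x−xᵢ|+|y−yᵢ|) = Σwᵢ|x−xᵢ| + Σwᵢ|y−yᵢ|, so x and y are optimised independently as 1-D weighted medians.
Total weight W = 401; half = 200.5.
x-coordinate, sorted with cumulative weight:
  x=2 (N8, w=4) cum 4
  x=4 (N2, w=60) cum 64
  x=5 (N1, w=30) cum 94
  x=8 (N7, w=20) cum 114
  x=10 (N4, w=175) cum 289  ← median
  x=10 (N6, w=50) cum 339
  x=15 (N5, w=2) cum 341
  x=15 (N3, w=60) cum 401
⇒ x* = 10
y-coordinate, sorted with cumulative weight:
  y=2 (N2, w=60) cum 60
  y=5 (N7, w=20) cum 80
  y=8 (N8, w=4) cum 84
  y=8 (N1, w=30) cum 114
  y=9 (N6, w=50) cum 164
  y=14 (N5, w=2) cum 166
  y=15 (N4, w=175) cum 341  ← median
  y=19 (N3, w=60) cum 401
⇒ y* = 15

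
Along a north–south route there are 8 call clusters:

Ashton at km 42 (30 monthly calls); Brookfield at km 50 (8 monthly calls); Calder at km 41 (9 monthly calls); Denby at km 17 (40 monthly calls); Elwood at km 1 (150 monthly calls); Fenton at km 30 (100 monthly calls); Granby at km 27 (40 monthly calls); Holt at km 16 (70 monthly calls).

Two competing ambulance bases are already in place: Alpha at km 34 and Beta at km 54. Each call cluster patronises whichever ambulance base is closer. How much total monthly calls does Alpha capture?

The indifferent point is the midpoint (34+54)/2 = 44; call clusters left of it (closer to Alpha at 34) go to Alpha, those right go to Beta.
  Elwood at 1 (w=150) → Alpha
  Holt at 16 (w=70) → Alpha
  Denby at 17 (w=40) → Alpha
  Granby at 27 (w=40) → Alpha
  Fenton at 30 (w=100) → Alpha
  Calder at 41 (w=9) → Alpha
  Ashton at 42 (w=30) → Alpha
  Brookfield at 50 (w=8) → Beta
Alpha captures 439; Beta captures 8.

439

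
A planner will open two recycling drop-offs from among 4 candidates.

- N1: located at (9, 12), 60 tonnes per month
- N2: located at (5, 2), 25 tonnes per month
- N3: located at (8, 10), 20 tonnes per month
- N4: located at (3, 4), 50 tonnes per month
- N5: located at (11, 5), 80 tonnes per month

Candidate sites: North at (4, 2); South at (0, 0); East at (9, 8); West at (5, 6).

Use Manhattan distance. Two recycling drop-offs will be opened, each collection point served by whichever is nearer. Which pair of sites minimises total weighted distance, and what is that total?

{North, East}, total 875

Evaluate every pair (each demand assigned to the nearer of the two):
  {North, East}: total = 875
  {East, West}: total = 1000
  {South, East}: total = 1225
  {North, West}: total = 1475
  {South, West}: total = 1600
  {North, South}: total = 2115
Best pair: {North, East} with total 875.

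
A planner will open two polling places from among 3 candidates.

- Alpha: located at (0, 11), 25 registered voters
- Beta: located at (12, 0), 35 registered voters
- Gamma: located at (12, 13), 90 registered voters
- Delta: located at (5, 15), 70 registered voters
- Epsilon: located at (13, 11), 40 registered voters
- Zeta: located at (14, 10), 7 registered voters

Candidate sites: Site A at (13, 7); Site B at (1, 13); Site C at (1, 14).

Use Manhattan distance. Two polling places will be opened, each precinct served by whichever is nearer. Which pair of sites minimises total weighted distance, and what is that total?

{Site A, Site C}, total 1548

Evaluate every pair (each demand assigned to the nearer of the two):
  {Site A, Site C}: total = 1548
  {Site A, Site B}: total = 1593
  {Site B, Site C}: total = 2927
Best pair: {Site A, Site C} with total 1548.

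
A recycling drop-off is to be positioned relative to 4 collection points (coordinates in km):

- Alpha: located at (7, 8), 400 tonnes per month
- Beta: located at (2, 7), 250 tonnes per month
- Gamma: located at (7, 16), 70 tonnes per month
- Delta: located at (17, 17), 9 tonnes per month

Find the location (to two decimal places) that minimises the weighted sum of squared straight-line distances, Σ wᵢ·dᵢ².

(5.41, 8.54)

The minimiser of Σwᵢ‖p−pᵢ‖² is the weighted centroid p* = (Σwᵢpᵢ)/(Σwᵢ).
Σwᵢ = 729.
Σwᵢxᵢ = 400·7 + 250·2 + 70·7 + 9·17 = 3943.
Σwᵢyᵢ = 400·8 + 250·7 + 70·16 + 9·17 = 6223.
x* = 3943/729 = 5.41, y* = 6223/729 = 8.54.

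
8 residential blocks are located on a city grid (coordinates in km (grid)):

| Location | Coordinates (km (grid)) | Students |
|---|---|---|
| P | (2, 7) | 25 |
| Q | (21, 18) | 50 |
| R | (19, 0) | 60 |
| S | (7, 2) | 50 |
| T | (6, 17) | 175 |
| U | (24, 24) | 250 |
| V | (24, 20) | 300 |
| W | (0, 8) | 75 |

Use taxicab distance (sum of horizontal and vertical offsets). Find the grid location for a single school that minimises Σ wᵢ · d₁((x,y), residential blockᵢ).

(24, 20)

Manhattan distance separates: Σwᵢ(|x−xᵢ|+|y−yᵢ|) = Σwᵢ|x−xᵢ| + Σwᵢ|y−yᵢ|, so x and y are optimised independently as 1-D weighted medians.
Total weight W = 985; half = 492.5.
x-coordinate, sorted with cumulative weight:
  x=0 (W, w=75) cum 75
  x=2 (P, w=25) cum 100
  x=6 (T, w=175) cum 275
  x=7 (S, w=50) cum 325
  x=19 (R, w=60) cum 385
  x=21 (Q, w=50) cum 435
  x=24 (U, w=250) cum 685  ← median
  x=24 (V, w=300) cum 985
⇒ x* = 24
y-coordinate, sorted with cumulative weight:
  y=0 (R, w=60) cum 60
  y=2 (S, w=50) cum 110
  y=7 (P, w=25) cum 135
  y=8 (W, w=75) cum 210
  y=17 (T, w=175) cum 385
  y=18 (Q, w=50) cum 435
  y=20 (V, w=300) cum 735  ← median
  y=24 (U, w=250) cum 985
⇒ y* = 20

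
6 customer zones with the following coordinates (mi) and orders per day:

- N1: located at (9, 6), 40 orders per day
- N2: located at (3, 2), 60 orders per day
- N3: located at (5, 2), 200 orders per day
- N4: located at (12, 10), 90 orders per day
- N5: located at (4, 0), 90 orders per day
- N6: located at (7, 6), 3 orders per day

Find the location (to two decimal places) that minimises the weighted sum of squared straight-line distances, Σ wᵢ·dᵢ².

The minimiser of Σwᵢ‖p−pᵢ‖² is the weighted centroid p* = (Σwᵢpᵢ)/(Σwᵢ).
Σwᵢ = 483.
Σwᵢxᵢ = 40·9 + 60·3 + 200·5 + 90·12 + 90·4 + 3·7 = 3001.
Σwᵢyᵢ = 40·6 + 60·2 + 200·2 + 90·10 + 90·0 + 3·6 = 1678.
x* = 3001/483 = 6.21, y* = 1678/483 = 3.47.

(6.21, 3.47)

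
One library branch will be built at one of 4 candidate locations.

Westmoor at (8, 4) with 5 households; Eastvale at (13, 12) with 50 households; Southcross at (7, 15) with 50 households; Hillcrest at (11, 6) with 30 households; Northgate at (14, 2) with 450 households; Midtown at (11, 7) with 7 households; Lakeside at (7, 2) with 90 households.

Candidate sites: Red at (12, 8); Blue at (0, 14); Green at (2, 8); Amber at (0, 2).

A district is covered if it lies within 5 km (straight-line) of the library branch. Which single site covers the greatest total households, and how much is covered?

Coverage radius r = 5 km; a point is covered iff (Δx)²+(Δy)² ≤ 5² = 25.
  Red (12, 8): covers {Eastvale, Hillcrest, Midtown} → 87
  Blue (0, 14): covers {none} → 0
  Green (2, 8): covers {none} → 0
  Amber (0, 2): covers {none} → 0
Maximum coverage at Red: 87 households.

Red, covering 87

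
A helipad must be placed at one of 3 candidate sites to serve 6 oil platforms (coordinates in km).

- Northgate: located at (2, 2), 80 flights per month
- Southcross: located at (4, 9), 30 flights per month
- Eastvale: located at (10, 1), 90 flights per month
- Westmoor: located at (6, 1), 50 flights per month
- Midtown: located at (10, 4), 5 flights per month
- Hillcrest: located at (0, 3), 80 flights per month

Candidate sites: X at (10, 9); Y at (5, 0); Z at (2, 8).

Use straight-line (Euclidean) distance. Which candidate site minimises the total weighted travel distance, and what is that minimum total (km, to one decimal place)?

Y, total 1588.2 km

Total weighted distance at each candidate:
  X (10, 9): total = 3155.6
  Y (5, 0): total = 1588.2
  Z (2, 8): total = 2382.4
Minimum is at Y with total 1588.2 km.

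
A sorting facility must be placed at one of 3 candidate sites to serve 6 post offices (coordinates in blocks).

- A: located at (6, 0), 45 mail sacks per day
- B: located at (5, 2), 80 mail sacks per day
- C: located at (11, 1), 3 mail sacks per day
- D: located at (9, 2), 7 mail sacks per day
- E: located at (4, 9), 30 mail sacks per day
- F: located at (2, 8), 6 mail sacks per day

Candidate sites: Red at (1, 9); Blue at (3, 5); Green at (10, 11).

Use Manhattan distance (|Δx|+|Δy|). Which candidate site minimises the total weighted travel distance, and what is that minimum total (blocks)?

Blue, total 1033 blocks

Total weighted distance at each candidate:
  Red (1, 9): total = 1771
  Blue (3, 5): total = 1033
  Green (10, 11): total = 2204
Minimum is at Blue with total 1033 blocks.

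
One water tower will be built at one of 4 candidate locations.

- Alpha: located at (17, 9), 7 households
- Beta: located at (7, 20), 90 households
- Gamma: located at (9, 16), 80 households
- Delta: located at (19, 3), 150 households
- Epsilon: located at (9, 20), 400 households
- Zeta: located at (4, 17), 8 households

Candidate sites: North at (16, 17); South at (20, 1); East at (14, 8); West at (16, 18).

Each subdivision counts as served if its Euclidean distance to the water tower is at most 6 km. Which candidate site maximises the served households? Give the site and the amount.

South, covering 150

Coverage radius r = 6 km; a point is covered iff (Δx)²+(Δy)² ≤ 6² = 36.
  North (16, 17): covers {none} → 0
  South (20, 1): covers {Delta} → 150
  East (14, 8): covers {Alpha} → 7
  West (16, 18): covers {none} → 0
Maximum coverage at South: 150 households.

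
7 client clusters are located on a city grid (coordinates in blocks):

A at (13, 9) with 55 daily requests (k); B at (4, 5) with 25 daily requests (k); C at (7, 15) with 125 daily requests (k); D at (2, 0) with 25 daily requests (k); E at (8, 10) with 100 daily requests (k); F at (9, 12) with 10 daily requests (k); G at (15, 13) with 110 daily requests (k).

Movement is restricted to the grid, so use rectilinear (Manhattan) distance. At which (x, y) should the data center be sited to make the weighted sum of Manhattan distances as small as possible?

Manhattan distance separates: Σwᵢ(|x−xᵢ|+|y−yᵢ|) = Σwᵢ|x−xᵢ| + Σwᵢ|y−yᵢ|, so x and y are optimised independently as 1-D weighted medians.
Total weight W = 450; half = 225.
x-coordinate, sorted with cumulative weight:
  x=2 (D, w=25) cum 25
  x=4 (B, w=25) cum 50
  x=7 (C, w=125) cum 175
  x=8 (E, w=100) cum 275  ← median
  x=9 (F, w=10) cum 285
  x=13 (A, w=55) cum 340
  x=15 (G, w=110) cum 450
⇒ x* = 8
y-coordinate, sorted with cumulative weight:
  y=0 (D, w=25) cum 25
  y=5 (B, w=25) cum 50
  y=9 (A, w=55) cum 105
  y=10 (E, w=100) cum 205
  y=12 (F, w=10) cum 215
  y=13 (G, w=110) cum 325  ← median
  y=15 (C, w=125) cum 450
⇒ y* = 13

(8, 13)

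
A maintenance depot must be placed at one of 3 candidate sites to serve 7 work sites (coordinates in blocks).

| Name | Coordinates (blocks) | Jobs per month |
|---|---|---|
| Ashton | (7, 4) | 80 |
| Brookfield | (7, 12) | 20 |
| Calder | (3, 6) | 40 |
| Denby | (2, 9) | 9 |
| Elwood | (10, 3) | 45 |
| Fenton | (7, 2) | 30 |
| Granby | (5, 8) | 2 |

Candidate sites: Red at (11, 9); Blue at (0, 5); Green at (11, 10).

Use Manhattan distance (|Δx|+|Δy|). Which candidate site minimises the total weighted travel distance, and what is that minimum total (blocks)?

Blue, total 1990 blocks

Total weighted distance at each candidate:
  Red (11, 9): total = 2040
  Blue (0, 5): total = 1990
  Green (11, 10): total = 2226
Minimum is at Blue with total 1990 blocks.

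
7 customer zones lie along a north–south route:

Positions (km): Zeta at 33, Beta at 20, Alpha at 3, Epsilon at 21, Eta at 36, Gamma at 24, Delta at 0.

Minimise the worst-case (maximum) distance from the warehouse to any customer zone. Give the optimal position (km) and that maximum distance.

location 18, max distance 18

The 1-center on a line is the midpoint of the two extreme points: leftmost at 0, rightmost at 36.
Optimal location = (0 + 36)/2 = 18; maximum distance = (36 − 0)/2 = 18.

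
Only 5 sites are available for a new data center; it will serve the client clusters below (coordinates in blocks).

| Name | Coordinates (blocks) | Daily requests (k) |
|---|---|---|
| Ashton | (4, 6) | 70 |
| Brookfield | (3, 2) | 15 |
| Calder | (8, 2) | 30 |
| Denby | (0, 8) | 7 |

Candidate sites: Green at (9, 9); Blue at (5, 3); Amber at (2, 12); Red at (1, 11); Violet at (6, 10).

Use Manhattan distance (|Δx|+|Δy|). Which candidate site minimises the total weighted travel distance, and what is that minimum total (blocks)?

Total weighted distance at each candidate:
  Green (9, 9): total = 1065
  Blue (5, 3): total = 515
  Amber (2, 12): total = 1247
  Red (1, 11): total = 1233
  Violet (6, 10): total = 941
Minimum is at Blue with total 515 blocks.

Blue, total 515 blocks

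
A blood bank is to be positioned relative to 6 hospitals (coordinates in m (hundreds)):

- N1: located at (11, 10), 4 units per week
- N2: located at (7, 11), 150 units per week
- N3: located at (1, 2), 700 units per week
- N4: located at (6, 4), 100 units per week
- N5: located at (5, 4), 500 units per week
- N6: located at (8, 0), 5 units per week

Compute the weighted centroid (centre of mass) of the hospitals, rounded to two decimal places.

(3.38, 3.76)

The minimiser of Σwᵢ‖p−pᵢ‖² is the weighted centroid p* = (Σwᵢpᵢ)/(Σwᵢ).
Σwᵢ = 1459.
Σwᵢxᵢ = 4·11 + 150·7 + 700·1 + 100·6 + 500·5 + 5·8 = 4934.
Σwᵢyᵢ = 4·10 + 150·11 + 700·2 + 100·4 + 500·4 + 5·0 = 5490.
x* = 4934/1459 = 3.38, y* = 5490/1459 = 3.76.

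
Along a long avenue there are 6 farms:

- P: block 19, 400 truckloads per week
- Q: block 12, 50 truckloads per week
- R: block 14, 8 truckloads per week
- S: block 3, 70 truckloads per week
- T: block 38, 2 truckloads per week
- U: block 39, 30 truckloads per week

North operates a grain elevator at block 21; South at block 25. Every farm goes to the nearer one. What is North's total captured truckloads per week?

528

The indifferent point is the midpoint (21+25)/2 = 23; farms left of it (closer to North at 21) go to North, those right go to South.
  S at 3 (w=70) → North
  Q at 12 (w=50) → North
  R at 14 (w=8) → North
  P at 19 (w=400) → North
  T at 38 (w=2) → South
  U at 39 (w=30) → South
North captures 528; South captures 32.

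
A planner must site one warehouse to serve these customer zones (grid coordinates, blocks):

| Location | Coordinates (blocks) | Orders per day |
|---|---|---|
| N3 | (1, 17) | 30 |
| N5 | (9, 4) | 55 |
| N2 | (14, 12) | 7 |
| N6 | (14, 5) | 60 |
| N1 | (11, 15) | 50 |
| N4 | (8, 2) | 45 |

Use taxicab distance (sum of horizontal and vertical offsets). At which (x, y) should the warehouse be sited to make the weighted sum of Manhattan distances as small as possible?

(9, 5)

Manhattan distance separates: Σwᵢ(|x−xᵢ|+|y−yᵢ|) = Σwᵢ|x−xᵢ| + Σwᵢ|y−yᵢ|, so x and y are optimised independently as 1-D weighted medians.
Total weight W = 247; half = 123.5.
x-coordinate, sorted with cumulative weight:
  x=1 (N3, w=30) cum 30
  x=8 (N4, w=45) cum 75
  x=9 (N5, w=55) cum 130  ← median
  x=11 (N1, w=50) cum 180
  x=14 (N2, w=7) cum 187
  x=14 (N6, w=60) cum 247
⇒ x* = 9
y-coordinate, sorted with cumulative weight:
  y=2 (N4, w=45) cum 45
  y=4 (N5, w=55) cum 100
  y=5 (N6, w=60) cum 160  ← median
  y=12 (N2, w=7) cum 167
  y=15 (N1, w=50) cum 217
  y=17 (N3, w=30) cum 247
⇒ y* = 5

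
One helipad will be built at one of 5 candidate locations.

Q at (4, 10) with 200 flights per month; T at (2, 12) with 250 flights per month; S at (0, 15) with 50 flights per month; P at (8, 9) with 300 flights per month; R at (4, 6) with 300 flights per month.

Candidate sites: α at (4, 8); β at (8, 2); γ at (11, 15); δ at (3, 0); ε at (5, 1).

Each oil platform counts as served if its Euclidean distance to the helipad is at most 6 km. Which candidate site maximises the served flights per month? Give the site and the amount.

Coverage radius r = 6 km; a point is covered iff (Δx)²+(Δy)² ≤ 6² = 36.
  α (4, 8): covers {Q, T, P, R} → 1050
  β (8, 2): covers {R} → 300
  γ (11, 15): covers {none} → 0
  δ (3, 0): covers {none} → 0
  ε (5, 1): covers {R} → 300
Maximum coverage at α: 1050 flights per month.

α, covering 1050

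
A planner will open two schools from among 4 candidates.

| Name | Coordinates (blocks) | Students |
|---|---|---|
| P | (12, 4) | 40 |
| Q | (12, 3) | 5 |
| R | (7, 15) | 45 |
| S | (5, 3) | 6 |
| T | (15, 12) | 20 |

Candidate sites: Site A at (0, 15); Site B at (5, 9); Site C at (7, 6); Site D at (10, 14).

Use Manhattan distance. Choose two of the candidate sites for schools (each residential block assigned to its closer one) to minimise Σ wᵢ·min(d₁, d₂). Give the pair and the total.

{Site C, Site D}, total 670

Evaluate every pair (each demand assigned to the nearer of the two):
  {Site C, Site D}: total = 670
  {Site B, Site D}: total = 901
  {Site A, Site C}: total = 945
  {Site A, Site D}: total = 961
  {Site B, Site C}: total = 970
  {Site A, Site B}: total = 1156
Best pair: {Site C, Site D} with total 670.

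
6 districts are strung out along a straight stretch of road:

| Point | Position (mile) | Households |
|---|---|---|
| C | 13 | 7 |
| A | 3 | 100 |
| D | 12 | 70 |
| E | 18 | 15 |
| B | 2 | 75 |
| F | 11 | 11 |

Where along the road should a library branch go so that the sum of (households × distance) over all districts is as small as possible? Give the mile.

For a sum of weighted absolute distances on a line, the optimum is the weighted median (not the mean). Total weight W = 278; half-weight = 139.
Sort by position and accumulate weight:
  mile 2 (B, w=75) → cum 75
  mile 3 (A, w=100) → cum 175  ≥ 139 → median here
  mile 11 (F, w=11) → cum 186
  mile 12 (D, w=70) → cum 256
  mile 13 (C, w=7) → cum 263
  mile 18 (E, w=15) → cum 278
Optimal location: mile 3.

x = 3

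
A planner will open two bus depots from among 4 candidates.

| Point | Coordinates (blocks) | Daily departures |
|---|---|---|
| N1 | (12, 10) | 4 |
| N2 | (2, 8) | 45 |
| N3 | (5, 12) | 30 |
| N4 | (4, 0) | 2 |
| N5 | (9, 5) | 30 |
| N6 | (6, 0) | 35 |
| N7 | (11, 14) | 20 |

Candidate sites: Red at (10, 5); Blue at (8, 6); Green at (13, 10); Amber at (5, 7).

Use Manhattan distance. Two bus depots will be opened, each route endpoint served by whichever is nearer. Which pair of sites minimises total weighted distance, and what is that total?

Evaluate every pair (each demand assigned to the nearer of the two):
  {Red, Amber}: total = 884
  {Green, Amber}: total = 930
  {Blue, Amber}: total = 938
  {Blue, Green}: total = 1114
  {Red, Blue}: total = 1188
  {Red, Green}: total = 1286
Best pair: {Red, Amber} with total 884.

{Red, Amber}, total 884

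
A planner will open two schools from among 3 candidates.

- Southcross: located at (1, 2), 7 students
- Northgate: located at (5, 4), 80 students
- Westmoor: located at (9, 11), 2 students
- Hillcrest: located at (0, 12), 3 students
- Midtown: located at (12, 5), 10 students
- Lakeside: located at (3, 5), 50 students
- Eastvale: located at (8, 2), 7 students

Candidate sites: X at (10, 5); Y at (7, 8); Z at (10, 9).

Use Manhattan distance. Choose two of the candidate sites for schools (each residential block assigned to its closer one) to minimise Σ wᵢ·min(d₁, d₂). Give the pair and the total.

Evaluate every pair (each demand assigned to the nearer of the two):
  {X, Y}: total = 1012
  {X, Z}: total = 1014
  {Y, Z}: total = 1062
Best pair: {X, Y} with total 1012.

{X, Y}, total 1012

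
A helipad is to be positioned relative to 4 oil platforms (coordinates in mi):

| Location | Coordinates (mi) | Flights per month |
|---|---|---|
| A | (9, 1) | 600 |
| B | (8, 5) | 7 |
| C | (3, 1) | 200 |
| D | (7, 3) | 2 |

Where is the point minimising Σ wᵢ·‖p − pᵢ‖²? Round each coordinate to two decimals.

(7.50, 1.04)

The minimiser of Σwᵢ‖p−pᵢ‖² is the weighted centroid p* = (Σwᵢpᵢ)/(Σwᵢ).
Σwᵢ = 809.
Σwᵢxᵢ = 600·9 + 7·8 + 200·3 + 2·7 = 6070.
Σwᵢyᵢ = 600·1 + 7·5 + 200·1 + 2·3 = 841.
x* = 6070/809 = 7.50, y* = 841/809 = 1.04.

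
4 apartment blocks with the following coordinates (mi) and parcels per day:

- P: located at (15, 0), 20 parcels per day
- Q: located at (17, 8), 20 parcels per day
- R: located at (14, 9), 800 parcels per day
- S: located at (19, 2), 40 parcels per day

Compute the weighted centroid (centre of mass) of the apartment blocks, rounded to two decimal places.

(14.32, 8.45)

The minimiser of Σwᵢ‖p−pᵢ‖² is the weighted centroid p* = (Σwᵢpᵢ)/(Σwᵢ).
Σwᵢ = 880.
Σwᵢxᵢ = 20·15 + 20·17 + 800·14 + 40·19 = 12600.
Σwᵢyᵢ = 20·0 + 20·8 + 800·9 + 40·2 = 7440.
x* = 12600/880 = 14.32, y* = 7440/880 = 8.45.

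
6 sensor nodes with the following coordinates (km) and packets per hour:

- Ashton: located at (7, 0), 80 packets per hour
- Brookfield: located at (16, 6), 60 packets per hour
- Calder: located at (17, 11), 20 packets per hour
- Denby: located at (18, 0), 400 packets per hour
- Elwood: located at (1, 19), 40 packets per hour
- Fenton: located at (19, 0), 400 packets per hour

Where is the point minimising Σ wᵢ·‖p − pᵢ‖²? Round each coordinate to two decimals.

(16.70, 1.34)

The minimiser of Σwᵢ‖p−pᵢ‖² is the weighted centroid p* = (Σwᵢpᵢ)/(Σwᵢ).
Σwᵢ = 1000.
Σwᵢxᵢ = 80·7 + 60·16 + 20·17 + 400·18 + 40·1 + 400·19 = 16700.
Σwᵢyᵢ = 80·0 + 60·6 + 20·11 + 400·0 + 40·19 + 400·0 = 1340.
x* = 16700/1000 = 16.70, y* = 1340/1000 = 1.34.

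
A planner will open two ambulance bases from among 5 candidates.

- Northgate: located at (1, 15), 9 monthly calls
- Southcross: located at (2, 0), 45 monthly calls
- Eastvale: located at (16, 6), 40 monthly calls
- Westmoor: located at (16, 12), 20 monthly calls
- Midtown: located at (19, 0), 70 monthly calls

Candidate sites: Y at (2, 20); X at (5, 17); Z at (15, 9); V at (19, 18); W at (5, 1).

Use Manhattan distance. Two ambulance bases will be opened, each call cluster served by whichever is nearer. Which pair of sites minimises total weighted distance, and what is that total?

Evaluate every pair (each demand assigned to the nearer of the two):
  {Z, W}: total = 1492
  {Y, Z}: total = 2104
  {X, Z}: total = 2104
  {V, W}: total = 2172
  {X, W}: total = 2244
  {Z, V}: total = 2320
  {Y, W}: total = 2364
  {Y, V}: total = 2994
  {X, V}: total = 2994
  {Y, X}: total = 4324
Best pair: {Z, W} with total 1492.

{Z, W}, total 1492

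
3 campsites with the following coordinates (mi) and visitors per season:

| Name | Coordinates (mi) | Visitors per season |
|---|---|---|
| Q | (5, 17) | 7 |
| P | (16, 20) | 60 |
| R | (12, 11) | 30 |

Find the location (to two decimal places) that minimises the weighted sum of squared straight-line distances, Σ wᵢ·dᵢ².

(13.97, 17.00)

The minimiser of Σwᵢ‖p−pᵢ‖² is the weighted centroid p* = (Σwᵢpᵢ)/(Σwᵢ).
Σwᵢ = 97.
Σwᵢxᵢ = 7·5 + 60·16 + 30·12 = 1355.
Σwᵢyᵢ = 7·17 + 60·20 + 30·11 = 1649.
x* = 1355/97 = 13.97, y* = 1649/97 = 17.00.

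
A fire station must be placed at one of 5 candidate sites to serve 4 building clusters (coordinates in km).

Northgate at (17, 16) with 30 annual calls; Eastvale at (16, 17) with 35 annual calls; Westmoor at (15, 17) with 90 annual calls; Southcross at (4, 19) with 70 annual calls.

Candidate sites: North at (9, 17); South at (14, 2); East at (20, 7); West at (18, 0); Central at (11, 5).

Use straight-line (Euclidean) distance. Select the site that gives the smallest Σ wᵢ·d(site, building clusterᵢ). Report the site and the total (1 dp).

Total weighted distance at each candidate:
  North (9, 17): total = 1403.8
  South (14, 2): total = 3692.8
  East (20, 7): total = 3067.8
  West (18, 0): total = 4285.7
  Central (11, 5): total = 3065.0
Minimum is at North with total 1403.8 km.

North, total 1403.8 km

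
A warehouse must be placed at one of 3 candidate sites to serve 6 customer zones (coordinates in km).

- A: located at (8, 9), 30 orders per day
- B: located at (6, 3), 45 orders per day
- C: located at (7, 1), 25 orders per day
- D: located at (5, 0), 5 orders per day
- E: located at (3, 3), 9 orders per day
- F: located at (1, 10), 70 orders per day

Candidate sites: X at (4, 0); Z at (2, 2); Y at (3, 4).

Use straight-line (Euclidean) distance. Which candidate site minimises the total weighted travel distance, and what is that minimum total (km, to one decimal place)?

Y, total 953.5 km

Total weighted distance at each candidate:
  X (4, 0): total = 1301.1
  Z (2, 2): total = 1184.7
  Y (3, 4): total = 953.5
Minimum is at Y with total 953.5 km.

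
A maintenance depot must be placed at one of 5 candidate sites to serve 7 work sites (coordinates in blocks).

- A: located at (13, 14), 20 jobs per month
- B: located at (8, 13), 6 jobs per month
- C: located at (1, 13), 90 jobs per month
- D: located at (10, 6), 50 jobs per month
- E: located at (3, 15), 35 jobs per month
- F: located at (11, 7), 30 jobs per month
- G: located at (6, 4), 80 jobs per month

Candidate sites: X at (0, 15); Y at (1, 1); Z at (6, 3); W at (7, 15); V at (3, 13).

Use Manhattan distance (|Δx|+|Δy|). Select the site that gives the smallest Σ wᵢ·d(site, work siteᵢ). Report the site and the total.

Total weighted distance at each candidate:
  X (0, 15): total = 3595
  Y (1, 1): total = 4074
  Z (6, 3): total = 3007
  W (7, 15): total = 2938
  V (3, 13): total = 2580
Minimum is at V with total 2580 blocks.

V, total 2580 blocks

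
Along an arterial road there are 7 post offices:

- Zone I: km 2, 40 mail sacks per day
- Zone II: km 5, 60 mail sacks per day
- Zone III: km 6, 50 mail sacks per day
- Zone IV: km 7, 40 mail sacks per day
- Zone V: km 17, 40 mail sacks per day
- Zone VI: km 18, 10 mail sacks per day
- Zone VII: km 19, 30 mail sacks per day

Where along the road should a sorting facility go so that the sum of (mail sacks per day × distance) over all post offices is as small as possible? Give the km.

x = 6

For a sum of weighted absolute distances on a line, the optimum is the weighted median (not the mean). Total weight W = 270; half-weight = 135.
Sort by position and accumulate weight:
  km 2 (Zone I, w=40) → cum 40
  km 5 (Zone II, w=60) → cum 100
  km 6 (Zone III, w=50) → cum 150  ≥ 135 → median here
  km 7 (Zone IV, w=40) → cum 190
  km 17 (Zone V, w=40) → cum 230
  km 18 (Zone VI, w=10) → cum 240
  km 19 (Zone VII, w=30) → cum 270
Optimal location: km 6.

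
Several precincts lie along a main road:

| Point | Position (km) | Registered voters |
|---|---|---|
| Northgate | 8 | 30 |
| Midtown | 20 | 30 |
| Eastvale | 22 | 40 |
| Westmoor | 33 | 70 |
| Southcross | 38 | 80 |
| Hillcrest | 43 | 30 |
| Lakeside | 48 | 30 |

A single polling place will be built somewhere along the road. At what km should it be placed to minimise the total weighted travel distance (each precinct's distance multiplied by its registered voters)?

For a sum of weighted absolute distances on a line, the optimum is the weighted median (not the mean). Total weight W = 310; half-weight = 155.
Sort by position and accumulate weight:
  km 8 (Northgate, w=30) → cum 30
  km 20 (Midtown, w=30) → cum 60
  km 22 (Eastvale, w=40) → cum 100
  km 33 (Westmoor, w=70) → cum 170  ≥ 155 → median here
  km 38 (Southcross, w=80) → cum 250
  km 43 (Hillcrest, w=30) → cum 280
  km 48 (Lakeside, w=30) → cum 310
Optimal location: km 33.

x = 33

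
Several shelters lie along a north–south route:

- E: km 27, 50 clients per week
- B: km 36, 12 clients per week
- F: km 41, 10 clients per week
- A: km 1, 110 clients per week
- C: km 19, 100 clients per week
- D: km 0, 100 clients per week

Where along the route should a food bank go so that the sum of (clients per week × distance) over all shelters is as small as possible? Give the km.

For a sum of weighted absolute distances on a line, the optimum is the weighted median (not the mean). Total weight W = 382; half-weight = 191.
Sort by position and accumulate weight:
  km 0 (D, w=100) → cum 100
  km 1 (A, w=110) → cum 210  ≥ 191 → median here
  km 19 (C, w=100) → cum 310
  km 27 (E, w=50) → cum 360
  km 36 (B, w=12) → cum 372
  km 41 (F, w=10) → cum 382
Optimal location: km 1.

x = 1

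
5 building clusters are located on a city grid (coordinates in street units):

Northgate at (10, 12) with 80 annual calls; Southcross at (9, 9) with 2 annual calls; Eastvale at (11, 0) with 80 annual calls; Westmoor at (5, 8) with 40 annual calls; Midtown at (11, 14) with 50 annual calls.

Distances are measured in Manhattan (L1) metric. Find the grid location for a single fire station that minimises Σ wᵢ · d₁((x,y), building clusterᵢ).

(11, 12)

Manhattan distance separates: Σwᵢ(|x−xᵢ|+|y−yᵢ|) = Σwᵢ|x−xᵢ| + Σwᵢ|y−yᵢ|, so x and y are optimised independently as 1-D weighted medians.
Total weight W = 252; half = 126.
x-coordinate, sorted with cumulative weight:
  x=5 (Westmoor, w=40) cum 40
  x=9 (Southcross, w=2) cum 42
  x=10 (Northgate, w=80) cum 122
  x=11 (Eastvale, w=80) cum 202  ← median
  x=11 (Midtown, w=50) cum 252
⇒ x* = 11
y-coordinate, sorted with cumulative weight:
  y=0 (Eastvale, w=80) cum 80
  y=8 (Westmoor, w=40) cum 120
  y=9 (Southcross, w=2) cum 122
  y=12 (Northgate, w=80) cum 202  ← median
  y=14 (Midtown, w=50) cum 252
⇒ y* = 12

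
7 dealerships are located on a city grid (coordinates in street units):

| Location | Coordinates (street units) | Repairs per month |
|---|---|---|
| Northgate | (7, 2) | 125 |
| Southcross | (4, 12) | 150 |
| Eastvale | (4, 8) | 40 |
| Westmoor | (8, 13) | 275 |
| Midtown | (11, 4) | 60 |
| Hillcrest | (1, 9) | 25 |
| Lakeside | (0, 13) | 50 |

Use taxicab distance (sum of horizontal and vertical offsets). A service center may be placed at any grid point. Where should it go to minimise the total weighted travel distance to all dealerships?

Manhattan distance separates: Σwᵢ(|x−xᵢ|+|y−yᵢ|) = Σwᵢ|x−xᵢ| + Σwᵢ|y−yᵢ|, so x and y are optimised independently as 1-D weighted medians.
Total weight W = 725; half = 362.5.
x-coordinate, sorted with cumulative weight:
  x=0 (Lakeside, w=50) cum 50
  x=1 (Hillcrest, w=25) cum 75
  x=4 (Southcross, w=150) cum 225
  x=4 (Eastvale, w=40) cum 265
  x=7 (Northgate, w=125) cum 390  ← median
  x=8 (Westmoor, w=275) cum 665
  x=11 (Midtown, w=60) cum 725
⇒ x* = 7
y-coordinate, sorted with cumulative weight:
  y=2 (Northgate, w=125) cum 125
  y=4 (Midtown, w=60) cum 185
  y=8 (Eastvale, w=40) cum 225
  y=9 (Hillcrest, w=25) cum 250
  y=12 (Southcross, w=150) cum 400  ← median
  y=13 (Westmoor, w=275) cum 675
  y=13 (Lakeside, w=50) cum 725
⇒ y* = 12

(7, 12)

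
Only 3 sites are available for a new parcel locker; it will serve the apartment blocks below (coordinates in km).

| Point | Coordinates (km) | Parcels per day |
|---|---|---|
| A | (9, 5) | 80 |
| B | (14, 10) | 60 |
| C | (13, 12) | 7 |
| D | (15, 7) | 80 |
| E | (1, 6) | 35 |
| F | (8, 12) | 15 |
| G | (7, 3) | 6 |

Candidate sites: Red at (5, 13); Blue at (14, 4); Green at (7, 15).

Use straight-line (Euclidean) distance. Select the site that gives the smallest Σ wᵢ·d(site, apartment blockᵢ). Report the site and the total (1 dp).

Total weighted distance at each candidate:
  Red (5, 13): total = 2664.9
  Blue (14, 4): total = 1730.1
  Green (7, 15): total = 2782.1
Minimum is at Blue with total 1730.1 km.

Blue, total 1730.1 km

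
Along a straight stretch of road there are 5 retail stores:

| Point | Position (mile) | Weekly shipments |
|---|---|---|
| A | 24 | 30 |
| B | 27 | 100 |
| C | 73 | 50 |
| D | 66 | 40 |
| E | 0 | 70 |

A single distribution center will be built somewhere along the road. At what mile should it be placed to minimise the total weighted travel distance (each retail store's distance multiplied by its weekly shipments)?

x = 27

For a sum of weighted absolute distances on a line, the optimum is the weighted median (not the mean). Total weight W = 290; half-weight = 145.
Sort by position and accumulate weight:
  mile 0 (E, w=70) → cum 70
  mile 24 (A, w=30) → cum 100
  mile 27 (B, w=100) → cum 200  ≥ 145 → median here
  mile 66 (D, w=40) → cum 240
  mile 73 (C, w=50) → cum 290
Optimal location: mile 27.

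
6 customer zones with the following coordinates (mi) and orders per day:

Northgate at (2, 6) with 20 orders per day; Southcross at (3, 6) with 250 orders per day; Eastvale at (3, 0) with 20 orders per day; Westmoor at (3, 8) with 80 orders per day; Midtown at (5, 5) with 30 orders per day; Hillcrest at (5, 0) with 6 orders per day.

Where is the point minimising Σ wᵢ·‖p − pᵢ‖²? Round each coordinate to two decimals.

The minimiser of Σwᵢ‖p−pᵢ‖² is the weighted centroid p* = (Σwᵢpᵢ)/(Σwᵢ).
Σwᵢ = 406.
Σwᵢxᵢ = 20·2 + 250·3 + 20·3 + 80·3 + 30·5 + 6·5 = 1270.
Σwᵢyᵢ = 20·6 + 250·6 + 20·0 + 80·8 + 30·5 + 6·0 = 2410.
x* = 1270/406 = 3.13, y* = 2410/406 = 5.94.

(3.13, 5.94)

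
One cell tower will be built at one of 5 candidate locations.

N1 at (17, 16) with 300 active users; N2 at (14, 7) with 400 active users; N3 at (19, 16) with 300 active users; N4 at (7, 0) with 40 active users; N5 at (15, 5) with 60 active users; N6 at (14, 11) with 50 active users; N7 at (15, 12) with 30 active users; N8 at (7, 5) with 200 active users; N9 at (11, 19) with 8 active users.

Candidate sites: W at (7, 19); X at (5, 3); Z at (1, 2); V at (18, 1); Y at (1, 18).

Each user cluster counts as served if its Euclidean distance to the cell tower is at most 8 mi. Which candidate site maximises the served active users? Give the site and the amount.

V, covering 460

Coverage radius r = 8 mi; a point is covered iff (Δx)²+(Δy)² ≤ 8² = 64.
  W (7, 19): covers {N9} → 8
  X (5, 3): covers {N4, N8} → 240
  Z (1, 2): covers {N4, N8} → 240
  V (18, 1): covers {N2, N5} → 460
  Y (1, 18): covers {none} → 0
Maximum coverage at V: 460 active users.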